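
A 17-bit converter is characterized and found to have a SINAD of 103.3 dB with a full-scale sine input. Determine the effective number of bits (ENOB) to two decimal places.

16.87 bits

ENOB = (SINAD − 1.76) / 6.02 = (103.3 − 1.76)/6.02 = 16.867.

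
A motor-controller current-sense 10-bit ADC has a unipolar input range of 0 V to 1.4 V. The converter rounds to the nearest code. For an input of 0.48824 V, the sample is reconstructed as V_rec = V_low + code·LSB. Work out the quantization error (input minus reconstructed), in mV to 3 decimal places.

Step size: 1.4 V ÷ 2^10 = 1.367 mV.
(V_in − V_low)/LSB = (0.48824 − 0)/0.00136719 = 357.1127 → code 357 (round).
Code 357 maps back to 0 + 357×0.00136719 V = 0.48808594 V.
V_in − V_rec = 0.000154063 V = 0.154 mV.

0.154 mV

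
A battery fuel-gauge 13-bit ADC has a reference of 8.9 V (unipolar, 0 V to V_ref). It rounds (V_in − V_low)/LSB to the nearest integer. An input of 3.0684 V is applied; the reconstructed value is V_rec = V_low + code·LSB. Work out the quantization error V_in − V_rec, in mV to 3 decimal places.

0.334 mV

LSB = 8.9/2^13 = 1.086 mV.
(V_in − V_low)/LSB = (3.0684 − 0)/0.00108643 = 2824.3071 → code 2824 (round).
V_rec = 0 + 2824·0.00108643 = 3.0680664 V.
V_in − V_rec = 0.000333594 V = 0.334 mV.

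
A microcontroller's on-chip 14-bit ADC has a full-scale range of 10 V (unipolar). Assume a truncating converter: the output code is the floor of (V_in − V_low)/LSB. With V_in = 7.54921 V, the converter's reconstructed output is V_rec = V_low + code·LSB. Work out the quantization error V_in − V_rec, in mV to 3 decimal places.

0.382 mV

One LSB is 10 V / 16384 = 0.610 mV.
(V_in − V_low)/LSB = (7.54921 − 0)/0.000610352 = 12368.6257 → code 12368 (floor).
V_rec = 0 + 12368·0.000610352 = 7.5488281 V.
V_in − V_rec = 0.000381875 V = 0.382 mV.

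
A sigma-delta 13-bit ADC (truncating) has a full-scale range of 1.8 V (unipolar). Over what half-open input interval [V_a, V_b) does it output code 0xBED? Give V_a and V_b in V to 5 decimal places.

[0.67083 V, 0.67104 V)

LSB = 1.8/2^13 = 219.73 µV.
Code 0xBED = 3053 decimal.
V_a = V_low + 3053·LSB = 0.670825 V; V_b = V_low + 3054·LSB = 0.671045 V.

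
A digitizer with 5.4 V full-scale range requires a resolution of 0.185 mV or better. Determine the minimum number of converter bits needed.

15 bits

Number of steps required ≥ 5.4 V / 0.185 mV = 29189.19.
Need 2^N ≥ 29189.19; 2^14 = 16384, 2^15 = 32768.
Minimum N = 15.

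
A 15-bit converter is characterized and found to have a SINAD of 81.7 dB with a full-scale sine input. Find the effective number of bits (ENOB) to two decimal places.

13.28 bits

ENOB = (SINAD − 1.76) / 6.02 = (81.7 − 1.76)/6.02 = 13.279.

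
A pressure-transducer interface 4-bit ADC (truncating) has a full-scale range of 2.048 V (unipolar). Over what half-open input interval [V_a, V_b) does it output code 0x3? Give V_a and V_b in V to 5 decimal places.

[0.38400 V, 0.51200 V)

LSB = 2.048/2^4 = 128.000 mV.
Code 0x3 = 3 decimal.
V_a = V_low + 3·LSB = 0.384 V; V_b = V_low + 4·LSB = 0.512 V.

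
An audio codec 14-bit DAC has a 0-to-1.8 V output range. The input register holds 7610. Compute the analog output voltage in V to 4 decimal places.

0.8361 V

LSB = 1.8 V / 2^14 = 109.86 µV.
V_out = 0 + 7610 × 0.000109863 V = 0.83606 V.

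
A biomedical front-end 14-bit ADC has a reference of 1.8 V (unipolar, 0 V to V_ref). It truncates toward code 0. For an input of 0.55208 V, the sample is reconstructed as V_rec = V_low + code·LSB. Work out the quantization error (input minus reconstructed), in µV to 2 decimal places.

17.01 µV

Step size: 1.8 V ÷ 2^14 = 109.86 µV.
(0.55208 − 0)/0.000109863 = 5025.1548; ⌊·⌋ gives code 5025.
V_rec = 0 + 5025·0.000109863 = 0.55206299 V.
Difference: 1.70117e-05 V → 17.01 µV.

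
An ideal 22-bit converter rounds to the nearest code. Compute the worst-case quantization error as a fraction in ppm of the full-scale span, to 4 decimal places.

Rounding → worst-case error = ½ LSB = V_FS/2^23, so 1e+06/8388608 = 0.119209 ppm of full scale.

0.1192 ppm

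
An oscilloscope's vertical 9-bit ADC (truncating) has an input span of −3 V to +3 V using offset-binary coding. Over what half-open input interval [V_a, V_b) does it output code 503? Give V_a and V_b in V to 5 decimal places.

LSB = 6/2^9 = 11.719 mV.
V_a = V_low + 503·LSB = 2.89453 V; V_b = V_low + 504·LSB = 2.90625 V.

[2.89453 V, 2.90625 V)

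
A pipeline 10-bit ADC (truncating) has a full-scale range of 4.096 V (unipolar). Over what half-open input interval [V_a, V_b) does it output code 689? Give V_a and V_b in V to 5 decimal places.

[2.75600 V, 2.76000 V)

LSB = 4.096/2^10 = 4.000 mV.
V_a = V_low + 689·LSB = 2.756 V; V_b = V_low + 690·LSB = 2.76 V.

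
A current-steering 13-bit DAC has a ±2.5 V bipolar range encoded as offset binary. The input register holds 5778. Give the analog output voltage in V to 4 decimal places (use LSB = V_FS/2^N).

1.0266 V

LSB = 5 V / 2^13 = 0.610 mV.
V_out = (−2.5) + 5778 × 0.000610352 V = 1.02661 V.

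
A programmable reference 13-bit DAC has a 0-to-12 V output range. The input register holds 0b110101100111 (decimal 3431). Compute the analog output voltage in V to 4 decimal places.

5.0259 V

LSB = 12 V / 2^13 = 1.465 mV.
Code 0b110101100111 = 3431 decimal.
V_out = 0 + 3431 × 0.00146484 V = 5.02588 V.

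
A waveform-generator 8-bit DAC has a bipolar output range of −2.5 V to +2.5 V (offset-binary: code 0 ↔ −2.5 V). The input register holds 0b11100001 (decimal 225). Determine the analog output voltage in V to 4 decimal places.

1.8945 V

LSB = 5 V / 2^8 = 19.531 mV.
Code 0b11100001 = 225 decimal.
V_out = (−2.5) + 225 × 0.0195312 V = 1.89453 V.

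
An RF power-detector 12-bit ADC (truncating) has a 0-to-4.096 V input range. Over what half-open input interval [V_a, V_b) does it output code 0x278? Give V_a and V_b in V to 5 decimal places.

[0.63200 V, 0.63300 V)

LSB = 4.096/2^12 = 1.000 mV.
Code 0x278 = 632 decimal.
V_a = V_low + 632·LSB = 0.632 V; V_b = V_low + 633·LSB = 0.633 V.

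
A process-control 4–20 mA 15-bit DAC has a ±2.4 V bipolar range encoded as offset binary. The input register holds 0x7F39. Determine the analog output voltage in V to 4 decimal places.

2.3708 V

LSB = 4.8 V / 2^15 = 146.48 µV.
Code 0x7F39 = 32569 decimal.
V_out = (−2.4) + 32569 × 0.000146484 V = 2.37085 V.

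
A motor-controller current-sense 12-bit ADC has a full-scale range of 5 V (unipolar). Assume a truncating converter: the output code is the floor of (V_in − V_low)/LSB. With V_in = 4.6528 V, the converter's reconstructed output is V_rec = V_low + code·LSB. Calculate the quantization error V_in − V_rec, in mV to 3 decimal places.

0.700 mV

Step size: 5 V ÷ 2^12 = 1.221 mV.
Scaled input = 3811.5738 LSBs, so code = 3811.
Reconstructed: 4.6520996 V.
Difference: 0.000700391 V → 0.700 mV.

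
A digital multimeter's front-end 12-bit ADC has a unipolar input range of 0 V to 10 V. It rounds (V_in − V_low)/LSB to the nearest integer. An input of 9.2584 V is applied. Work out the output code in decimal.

With 4096 levels over 10 V, one step is 2.441 mV.
Input sits at 3792.241 steps above V_low.
Round → code 3792.

code 3792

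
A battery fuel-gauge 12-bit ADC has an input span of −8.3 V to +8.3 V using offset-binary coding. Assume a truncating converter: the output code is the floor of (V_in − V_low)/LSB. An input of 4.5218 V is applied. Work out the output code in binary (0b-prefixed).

With 4096 levels over 16.6 V, one step is 4.053 mV.
(4.5218 − (−8.3)) / 0.00405273 = 3163.741 LSBs.
So the output code is 3163.
In binary (0b-prefixed): 0b110001011011.

code 0b110001011011 (decimal 3163)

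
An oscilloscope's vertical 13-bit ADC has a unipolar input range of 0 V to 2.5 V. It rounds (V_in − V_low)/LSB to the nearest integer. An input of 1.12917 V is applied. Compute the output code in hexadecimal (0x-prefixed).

code 0xE74 (decimal 3700)

With 8192 levels over 2.5 V, one step is 305.18 µV.
(V_in − V_low)/LSB = (1.12917 − 0) / 0.000305176 = 3700.064.
So the output code is 3700.
In hexadecimal (0x-prefixed): 0xE74.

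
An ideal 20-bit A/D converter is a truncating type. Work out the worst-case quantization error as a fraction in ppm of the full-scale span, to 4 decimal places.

Truncating → worst-case error = 1 LSB = V_FS/2^20, so 1e+06/1048576 = 0.953674 ppm of full scale.

0.9537 ppm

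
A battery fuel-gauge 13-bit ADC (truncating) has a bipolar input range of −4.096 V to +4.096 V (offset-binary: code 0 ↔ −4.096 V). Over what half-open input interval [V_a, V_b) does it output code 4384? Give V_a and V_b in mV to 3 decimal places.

[288.000 mV, 289.000 mV)

LSB = 8.192/2^13 = 1.000 mV.
V_a = V_low + 4384·LSB = 0.288 V; V_b = V_low + 4385·LSB = 0.289 V.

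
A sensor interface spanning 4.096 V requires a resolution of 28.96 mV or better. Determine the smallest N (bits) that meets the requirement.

Number of steps required ≥ 4.096 V / 28.96 mV = 141.44.
Need 2^N ≥ 141.44; 2^7 = 128, 2^8 = 256.
Minimum N = 8.

8 bits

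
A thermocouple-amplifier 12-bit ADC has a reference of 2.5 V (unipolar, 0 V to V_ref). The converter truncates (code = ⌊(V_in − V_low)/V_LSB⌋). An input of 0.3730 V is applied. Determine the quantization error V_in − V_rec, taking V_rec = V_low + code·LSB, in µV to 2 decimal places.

75.20 µV

Step size: 2.5 V ÷ 2^12 = 0.610 mV.
Scaled input = 611.1232 LSBs, so code = 611.
Reconstructed: 0.3729248 V.
V_in − V_rec = 7.51953e-05 V = 75.20 µV.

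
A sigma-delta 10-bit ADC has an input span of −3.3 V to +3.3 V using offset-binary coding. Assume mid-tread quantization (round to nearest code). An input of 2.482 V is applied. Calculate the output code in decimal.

code 897

Full-scale span = 6.6 V; LSB = 6.6/2^10 = 6.445 mV.
Input sits at 897.086 steps above V_low.
round(897.086) = 897.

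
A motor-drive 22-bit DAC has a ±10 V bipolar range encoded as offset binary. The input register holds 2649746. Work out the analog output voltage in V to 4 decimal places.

LSB = 20 V / 2^22 = 4.77 µV.
V_out = (−10) + 2649746 × 4.76837e-06 V = 2.63497 V.

2.6350 V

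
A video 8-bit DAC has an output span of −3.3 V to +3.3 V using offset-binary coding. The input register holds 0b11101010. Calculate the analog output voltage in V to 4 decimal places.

LSB = 6.6 V / 2^8 = 25.781 mV.
Code 0b11101010 = 234 decimal.
V_out = (−3.3) + 234 × 0.0257812 V = 2.73281 V.

2.7328 V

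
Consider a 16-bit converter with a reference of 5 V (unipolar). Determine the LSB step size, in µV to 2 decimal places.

Full-scale span = 5 V.
LSB = 5 / 2^16 = 5 / 65536 = 7.62939e-05 V = 76.29 µV.

76.29 µV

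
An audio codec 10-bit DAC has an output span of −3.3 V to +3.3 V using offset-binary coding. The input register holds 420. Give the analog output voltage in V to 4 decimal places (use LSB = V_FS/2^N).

LSB = 6.6 V / 2^10 = 6.445 mV.
V_out = (−3.3) + 420 × 0.00644531 V = -0.592969 V.

-0.5930 V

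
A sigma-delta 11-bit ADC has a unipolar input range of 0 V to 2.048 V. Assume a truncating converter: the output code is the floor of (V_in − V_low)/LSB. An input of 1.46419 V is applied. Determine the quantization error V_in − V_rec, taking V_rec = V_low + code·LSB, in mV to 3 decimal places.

Step size: 2.048 V ÷ 2^11 = 1.000 mV.
(V_in − V_low)/LSB = (1.46419 − 0)/0.001 = 1464.1900 → code 1464 (floor).
Code 1464 maps back to 0 + 1464×0.001 V = 1.464 V.
Error = 1.46419 − 1.464 = 0.00019 V = 0.190 mV.

0.190 mV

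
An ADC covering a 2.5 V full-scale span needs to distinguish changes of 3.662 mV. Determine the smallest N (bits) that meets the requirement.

10 bits

Number of steps required ≥ 2.5 V / 3.662 mV = 682.69.
Need 2^N ≥ 682.69; 2^9 = 512, 2^10 = 1024.
Minimum N = 10.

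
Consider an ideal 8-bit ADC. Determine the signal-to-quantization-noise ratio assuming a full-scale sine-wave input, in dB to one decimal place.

SNR ≈ 6.02·N + 1.76 dB = 6.02·8 + 1.76 = 49.92 dB.

49.9 dB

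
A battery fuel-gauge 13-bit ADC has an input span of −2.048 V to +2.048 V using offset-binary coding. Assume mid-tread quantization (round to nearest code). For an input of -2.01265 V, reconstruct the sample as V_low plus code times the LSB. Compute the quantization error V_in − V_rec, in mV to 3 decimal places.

LSB = 4.096/2^13 = 0.500 mV.
Scaled input = 70.7000 LSBs, so code = 71.
V_rec = (−2.048) + 71·0.0005 = -2.0125 V.
V_in − V_rec = -0.00015 V = -0.150 mV.

-0.150 mV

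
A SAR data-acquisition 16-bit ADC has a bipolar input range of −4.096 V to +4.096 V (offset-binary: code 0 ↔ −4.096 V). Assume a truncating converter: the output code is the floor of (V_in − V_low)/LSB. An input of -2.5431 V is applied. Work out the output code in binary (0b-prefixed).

With 65536 levels over 8.192 V, one step is 125.00 µV.
(-2.5431 − (−4.096)) / 0.000125 = 12423.200 LSBs.
So the output code is 12423.
In binary (0b-prefixed): 0b11000010000111.

code 0b11000010000111 (decimal 12423)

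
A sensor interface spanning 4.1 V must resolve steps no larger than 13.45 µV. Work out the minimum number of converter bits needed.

19 bits

Number of steps required ≥ 4.1 V / 13.45 µV = 304832.71.
Need 2^N ≥ 304832.71; 2^18 = 262144, 2^19 = 524288.
Minimum N = 19.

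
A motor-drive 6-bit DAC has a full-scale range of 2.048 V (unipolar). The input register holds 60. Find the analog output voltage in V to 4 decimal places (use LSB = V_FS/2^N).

1.9200 V

LSB = 2.048 V / 2^6 = 32.000 mV.
V_out = 0 + 60 × 0.032 V = 1.92 V.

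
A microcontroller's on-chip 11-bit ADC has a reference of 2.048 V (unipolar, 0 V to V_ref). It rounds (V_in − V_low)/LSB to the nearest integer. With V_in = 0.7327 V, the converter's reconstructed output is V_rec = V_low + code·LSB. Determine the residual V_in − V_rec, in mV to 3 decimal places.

-0.300 mV

One LSB is 2.048 V / 2048 = 1.000 mV.
(0.7327 − 0)/0.001 = 732.7000; round gives code 733.
V_rec = 0 + 733·0.001 = 0.733 V.
Difference: -0.0003 V → -0.300 mV.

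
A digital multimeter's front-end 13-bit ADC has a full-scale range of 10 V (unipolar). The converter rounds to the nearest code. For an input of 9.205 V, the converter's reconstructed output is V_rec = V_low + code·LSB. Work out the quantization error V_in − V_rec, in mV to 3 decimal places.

-0.322 mV

LSB = 10/2^13 = 1.221 mV.
Scaled input = 7540.7360 LSBs, so code = 7541.
Reconstructed: 9.2053223 V.
V_in − V_rec = -0.000322266 V = -0.322 mV.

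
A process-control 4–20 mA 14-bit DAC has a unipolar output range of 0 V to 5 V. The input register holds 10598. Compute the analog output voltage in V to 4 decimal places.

3.2343 V

LSB = 5 V / 2^14 = 305.18 µV.
V_out = 0 + 10598 × 0.000305176 V = 3.23425 V.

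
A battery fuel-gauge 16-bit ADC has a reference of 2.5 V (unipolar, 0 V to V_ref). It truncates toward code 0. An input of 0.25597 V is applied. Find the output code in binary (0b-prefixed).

With 65536 levels over 2.5 V, one step is 38.15 µV.
(0.25597 − 0) / 3.8147e-05 = 6710.100 LSBs.
⌊·⌋(6710.100) = 6710.
In binary (0b-prefixed): 0b1101000110110.

code 0b1101000110110 (decimal 6710)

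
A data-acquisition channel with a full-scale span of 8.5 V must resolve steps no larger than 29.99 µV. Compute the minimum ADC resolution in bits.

Number of steps required ≥ 8.5 V / 29.99 µV = 283427.81.
Need 2^N ≥ 283427.81; 2^18 = 262144, 2^19 = 524288.
Minimum N = 19.

19 bits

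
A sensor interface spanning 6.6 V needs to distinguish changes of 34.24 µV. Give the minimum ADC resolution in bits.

Number of steps required ≥ 6.6 V / 34.24 µV = 192757.01.
Need 2^N ≥ 192757.01; 2^17 = 131072, 2^18 = 262144.
Minimum N = 18.

18 bits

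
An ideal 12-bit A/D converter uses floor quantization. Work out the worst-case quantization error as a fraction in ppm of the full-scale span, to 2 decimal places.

244.14 ppm

Truncating → worst-case error = 1 LSB = V_FS/2^12, so 1e+06/4096 = 244.141 ppm of full scale.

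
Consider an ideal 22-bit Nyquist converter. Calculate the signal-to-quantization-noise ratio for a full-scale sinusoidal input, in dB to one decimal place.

SNR ≈ 6.02·N + 1.76 dB = 6.02·22 + 1.76 = 134.20 dB.

134.2 dB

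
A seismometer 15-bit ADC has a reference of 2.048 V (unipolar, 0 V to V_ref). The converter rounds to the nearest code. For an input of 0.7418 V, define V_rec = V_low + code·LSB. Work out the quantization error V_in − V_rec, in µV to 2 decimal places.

-12.50 µV

Step size: 2.048 V ÷ 2^15 = 62.50 µV.
Scaled input = 11868.8000 LSBs, so code = 11869.
Reconstructed: 0.7418125 V.
Error = 0.7418 − 0.7418125 = -1.25e-05 V = -12.50 µV.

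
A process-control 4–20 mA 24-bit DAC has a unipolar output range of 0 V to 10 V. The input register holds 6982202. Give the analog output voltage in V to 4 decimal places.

LSB = 10 V / 2^24 = 0.60 µV.
V_out = 0 + 6982202 × 5.96046e-07 V = 4.16172 V.

4.1617 V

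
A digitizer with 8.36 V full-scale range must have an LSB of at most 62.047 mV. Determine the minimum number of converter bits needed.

Number of steps required ≥ 8.36 V / 62.047 mV = 134.74.
Need 2^N ≥ 134.74; 2^7 = 128, 2^8 = 256.
Minimum N = 8.

8 bits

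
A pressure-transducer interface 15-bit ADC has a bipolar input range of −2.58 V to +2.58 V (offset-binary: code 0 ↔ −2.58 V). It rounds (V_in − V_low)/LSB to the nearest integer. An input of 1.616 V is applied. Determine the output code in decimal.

Full-scale span = 5.16 V; LSB = 5.16/2^15 = 157.47 µV.
Input sits at 26646.226 steps above V_low.
So the output code is 26646.

code 26646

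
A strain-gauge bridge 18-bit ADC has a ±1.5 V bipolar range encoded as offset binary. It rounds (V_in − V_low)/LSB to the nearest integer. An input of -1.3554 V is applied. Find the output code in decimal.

code 12635

LSB = 3 V / 262144 = 11.44 µV.
Input sits at 12635.341 steps above V_low.
So the output code is 12635.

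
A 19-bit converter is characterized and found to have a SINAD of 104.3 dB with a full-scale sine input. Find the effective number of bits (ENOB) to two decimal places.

17.03 bits

ENOB = (SINAD − 1.76) / 6.02 = (104.3 − 1.76)/6.02 = 17.033.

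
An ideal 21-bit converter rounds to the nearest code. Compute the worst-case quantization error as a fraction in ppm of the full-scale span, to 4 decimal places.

Rounding → worst-case error = ½ LSB = V_FS/2^22, so 1e+06/4194304 = 0.238419 ppm of full scale.

0.2384 ppm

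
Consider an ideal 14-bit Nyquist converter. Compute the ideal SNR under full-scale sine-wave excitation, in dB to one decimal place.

SNR ≈ 6.02·N + 1.76 dB = 6.02·14 + 1.76 = 86.04 dB.

86.0 dB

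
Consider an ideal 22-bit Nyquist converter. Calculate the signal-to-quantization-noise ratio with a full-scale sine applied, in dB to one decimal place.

134.2 dB

SNR ≈ 6.02·N + 1.76 dB = 6.02·22 + 1.76 = 134.20 dB.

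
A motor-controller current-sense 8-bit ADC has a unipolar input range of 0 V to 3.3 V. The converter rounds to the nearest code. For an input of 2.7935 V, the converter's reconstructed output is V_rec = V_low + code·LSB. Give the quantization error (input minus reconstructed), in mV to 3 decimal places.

-3.766 mV

LSB = 3.3/2^8 = 12.891 mV.
Scaled input = 216.7079 LSBs, so code = 217.
Code 217 maps back to 0 + 217×0.0128906 V = 2.7972656 V.
V_in − V_rec = -0.00376562 V = -3.766 mV.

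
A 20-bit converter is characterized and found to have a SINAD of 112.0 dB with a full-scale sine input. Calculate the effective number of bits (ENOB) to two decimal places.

ENOB = (SINAD − 1.76) / 6.02 = (112.0 − 1.76)/6.02 = 18.312.

18.31 bits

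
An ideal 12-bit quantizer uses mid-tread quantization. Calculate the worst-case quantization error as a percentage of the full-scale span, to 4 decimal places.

Rounding → worst-case error = ½ LSB = V_FS/2^13, so 100/8192 = 0.012207 % of full scale.

0.0122 %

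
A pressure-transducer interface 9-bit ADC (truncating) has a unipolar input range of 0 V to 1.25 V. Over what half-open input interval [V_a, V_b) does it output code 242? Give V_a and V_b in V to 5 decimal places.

LSB = 1.25/2^9 = 2.441 mV.
V_a = V_low + 242·LSB = 0.59082 V; V_b = V_low + 243·LSB = 0.593262 V.

[0.59082 V, 0.59326 V)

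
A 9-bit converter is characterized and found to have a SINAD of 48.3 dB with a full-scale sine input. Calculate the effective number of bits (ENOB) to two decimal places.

7.73 bits

ENOB = (SINAD − 1.76) / 6.02 = (48.3 − 1.76)/6.02 = 7.731.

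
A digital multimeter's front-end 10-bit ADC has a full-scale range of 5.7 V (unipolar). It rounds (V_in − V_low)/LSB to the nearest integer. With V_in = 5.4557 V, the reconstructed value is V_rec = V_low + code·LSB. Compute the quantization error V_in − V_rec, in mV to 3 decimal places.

One LSB is 5.7 V / 1024 = 5.566 mV.
(5.4557 − 0)/0.00556641 = 980.1117; round gives code 980.
V_rec = 0 + 980·0.00556641 = 5.4550781 V.
Error = 5.4557 − 5.4550781 = 0.000621875 V = 0.622 mV.

0.622 mV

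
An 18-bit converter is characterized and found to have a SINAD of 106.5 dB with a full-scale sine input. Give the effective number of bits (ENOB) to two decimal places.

17.40 bits

ENOB = (SINAD − 1.76) / 6.02 = (106.5 − 1.76)/6.02 = 17.399.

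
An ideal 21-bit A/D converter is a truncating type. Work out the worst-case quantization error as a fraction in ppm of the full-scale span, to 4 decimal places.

Truncating → worst-case error = 1 LSB = V_FS/2^21, so 1e+06/2097152 = 0.476837 ppm of full scale.

0.4768 ppm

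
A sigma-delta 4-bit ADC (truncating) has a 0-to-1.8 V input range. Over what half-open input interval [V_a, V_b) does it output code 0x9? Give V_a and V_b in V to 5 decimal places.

LSB = 1.8/2^4 = 112.500 mV.
Code 0x9 = 9 decimal.
V_a = V_low + 9·LSB = 1.0125 V; V_b = V_low + 10·LSB = 1.125 V.

[1.01250 V, 1.12500 V)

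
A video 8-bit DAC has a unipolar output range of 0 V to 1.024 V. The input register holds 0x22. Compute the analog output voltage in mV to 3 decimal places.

136.000 mV

LSB = 1.024 V / 2^8 = 4.000 mV.
Code 0x22 = 34 decimal.
V_out = 0 + 34 × 0.004 V = 0.136 V.
= 136.000 mV.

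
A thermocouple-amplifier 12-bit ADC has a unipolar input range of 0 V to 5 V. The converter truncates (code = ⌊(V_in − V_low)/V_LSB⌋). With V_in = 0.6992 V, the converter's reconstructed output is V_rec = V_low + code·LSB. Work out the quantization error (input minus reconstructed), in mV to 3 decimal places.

0.958 mV

LSB = 5/2^12 = 1.221 mV.
(V_in − V_low)/LSB = (0.6992 − 0)/0.0012207 = 572.7846 → code 572 (floor).
Reconstructed: 0.69824219 V.
Error = 0.6992 − 0.69824219 = 0.000957813 V = 0.958 mV.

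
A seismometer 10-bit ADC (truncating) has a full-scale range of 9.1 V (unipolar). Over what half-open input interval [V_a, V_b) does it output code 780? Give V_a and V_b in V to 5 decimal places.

[6.93164 V, 6.94053 V)

LSB = 9.1/2^10 = 8.887 mV.
V_a = V_low + 780·LSB = 6.93164 V; V_b = V_low + 781·LSB = 6.94053 V.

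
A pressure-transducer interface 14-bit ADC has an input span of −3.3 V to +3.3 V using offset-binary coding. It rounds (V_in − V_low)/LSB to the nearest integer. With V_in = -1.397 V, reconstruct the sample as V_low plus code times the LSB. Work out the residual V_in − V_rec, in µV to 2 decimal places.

LSB = 6.6/2^14 = 402.83 µV.
Scaled input = 4724.0533 LSBs, so code = 4724.
Code 4724 maps back to (−3.3) + 4724×0.000402832 V = -1.3970215 V.
V_in − V_rec = 2.14844e-05 V = 21.48 µV.

21.48 µV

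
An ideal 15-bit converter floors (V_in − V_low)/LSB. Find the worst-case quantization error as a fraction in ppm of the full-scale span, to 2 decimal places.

30.52 ppm

Truncating → worst-case error = 1 LSB = V_FS/2^15, so 1e+06/32768 = 30.5176 ppm of full scale.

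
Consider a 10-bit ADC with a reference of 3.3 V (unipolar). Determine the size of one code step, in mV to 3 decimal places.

Full-scale span = 3.3 V.
LSB = 3.3 / 2^10 = 3.3 / 1024 = 0.00322266 V = 3.223 mV.

3.223 mV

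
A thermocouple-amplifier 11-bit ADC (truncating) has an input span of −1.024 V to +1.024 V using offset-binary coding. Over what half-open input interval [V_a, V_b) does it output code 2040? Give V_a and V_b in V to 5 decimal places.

[1.01600 V, 1.01700 V)

LSB = 2.048/2^11 = 1.000 mV.
V_a = V_low + 2040·LSB = 1.016 V; V_b = V_low + 2041·LSB = 1.017 V.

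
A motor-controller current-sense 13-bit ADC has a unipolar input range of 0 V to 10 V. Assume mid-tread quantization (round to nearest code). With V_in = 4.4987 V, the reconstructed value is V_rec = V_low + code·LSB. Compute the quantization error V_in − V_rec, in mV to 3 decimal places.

0.409 mV

LSB = 10/2^13 = 1.221 mV.
(4.4987 − 0)/0.0012207 = 3685.3350; round gives code 3685.
Code 3685 maps back to 0 + 3685×0.0012207 V = 4.498291 V.
Difference: 0.000408984 V → 0.409 mV.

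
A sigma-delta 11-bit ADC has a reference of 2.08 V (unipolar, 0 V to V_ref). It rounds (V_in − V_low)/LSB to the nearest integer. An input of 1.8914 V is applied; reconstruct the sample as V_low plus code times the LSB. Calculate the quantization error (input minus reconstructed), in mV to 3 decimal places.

LSB = 2.08/2^11 = 1.016 mV.
(1.8914 − 0)/0.00101563 = 1862.3015; round gives code 1862.
Reconstructed: 1.8910938 V.
V_in − V_rec = 0.00030625 V = 0.306 mV.

0.306 mV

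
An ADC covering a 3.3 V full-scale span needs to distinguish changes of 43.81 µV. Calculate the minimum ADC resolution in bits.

Number of steps required ≥ 3.3 V / 43.81 µV = 75325.27.
Need 2^N ≥ 75325.27; 2^16 = 65536, 2^17 = 131072.
Minimum N = 17.

17 bits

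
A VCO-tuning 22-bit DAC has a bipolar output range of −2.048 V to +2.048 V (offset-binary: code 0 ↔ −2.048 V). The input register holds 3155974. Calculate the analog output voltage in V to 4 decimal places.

LSB = 4.096 V / 2^22 = 0.98 µV.
V_out = (−2.048) + 3155974 × 9.76563e-07 V = 1.03401 V.

1.0340 V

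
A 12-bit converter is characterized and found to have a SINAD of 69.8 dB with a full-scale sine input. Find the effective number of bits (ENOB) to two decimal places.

ENOB = (SINAD − 1.76) / 6.02 = (69.8 − 1.76)/6.02 = 11.302.

11.30 bits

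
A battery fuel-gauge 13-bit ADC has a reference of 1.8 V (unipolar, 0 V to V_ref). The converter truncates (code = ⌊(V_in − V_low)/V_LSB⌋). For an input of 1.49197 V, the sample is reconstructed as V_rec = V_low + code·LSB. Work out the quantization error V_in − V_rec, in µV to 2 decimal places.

One LSB is 1.8 V / 8192 = 219.73 µV.
(1.49197 − 0)/0.000219727 = 6790.1212; ⌊·⌋ gives code 6790.
Reconstructed: 1.4919434 V.
Difference: 2.66406e-05 V → 26.64 µV.

26.64 µV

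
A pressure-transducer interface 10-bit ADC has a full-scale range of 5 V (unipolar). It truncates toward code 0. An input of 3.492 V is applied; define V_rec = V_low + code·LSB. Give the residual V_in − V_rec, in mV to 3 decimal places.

0.789 mV

Step size: 5 V ÷ 2^10 = 4.883 mV.
(V_in − V_low)/LSB = (3.492 − 0)/0.00488281 = 715.1616 → code 715 (floor).
Reconstructed: 3.4912109 V.
V_in − V_rec = 0.000789063 V = 0.789 mV.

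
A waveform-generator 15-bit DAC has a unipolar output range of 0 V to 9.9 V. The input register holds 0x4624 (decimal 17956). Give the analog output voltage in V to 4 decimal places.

5.4249 V

LSB = 9.9 V / 2^15 = 302.12 µV.
Code 0x4624 = 17956 decimal.
V_out = 0 + 17956 × 0.000302124 V = 5.42494 V.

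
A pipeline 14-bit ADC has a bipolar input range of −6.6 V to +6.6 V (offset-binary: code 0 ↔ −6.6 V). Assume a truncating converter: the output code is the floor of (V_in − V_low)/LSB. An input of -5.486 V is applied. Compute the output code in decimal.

code 1382

Full-scale span = 13.2 V; LSB = 13.2/2^14 = 0.806 mV.
Input sits at 1382.710 steps above V_low.
⌊·⌋(1382.710) = 1382.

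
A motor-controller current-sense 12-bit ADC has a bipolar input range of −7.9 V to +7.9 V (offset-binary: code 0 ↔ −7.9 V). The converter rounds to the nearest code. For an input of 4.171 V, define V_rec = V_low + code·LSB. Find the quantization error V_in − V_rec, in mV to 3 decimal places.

1.127 mV

One LSB is 15.8 V / 4096 = 3.857 mV.
(V_in − V_low)/LSB = (4.171 − (−7.9))/0.00385742 = 3129.2922 → code 3129 (round).
Code 3129 maps back to (−7.9) + 3129×0.00385742 V = 4.169873 V.
Difference: 0.00112695 V → 1.127 mV.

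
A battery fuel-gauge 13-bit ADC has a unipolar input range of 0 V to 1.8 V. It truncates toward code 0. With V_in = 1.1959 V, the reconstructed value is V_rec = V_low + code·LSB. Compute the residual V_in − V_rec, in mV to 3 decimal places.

0.148 mV

One LSB is 1.8 V / 8192 = 219.73 µV.
Scaled input = 5442.6738 LSBs, so code = 5442.
Code 5442 maps back to 0 + 5442×0.000219727 V = 1.195752 V.
Difference: 0.000148047 V → 0.148 mV.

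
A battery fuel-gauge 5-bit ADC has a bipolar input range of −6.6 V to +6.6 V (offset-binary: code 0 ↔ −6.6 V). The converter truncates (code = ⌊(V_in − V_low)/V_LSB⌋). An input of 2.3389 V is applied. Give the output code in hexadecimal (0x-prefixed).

LSB = 13.2 V / 32 = 412.500 mV.
Input sits at 21.670 steps above V_low.
Floor → code 21.
In hexadecimal (0x-prefixed): 0x15.

code 0x15 (decimal 21)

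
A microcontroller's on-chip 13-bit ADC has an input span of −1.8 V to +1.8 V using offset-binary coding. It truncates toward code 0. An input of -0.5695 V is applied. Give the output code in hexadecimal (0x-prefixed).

With 8192 levels over 3.6 V, one step is 439.45 µV.
(-0.5695 − (−1.8)) / 0.000439453 = 2800.071 LSBs.
⌊·⌋(2800.071) = 2800.
In hexadecimal (0x-prefixed): 0xAF0.

code 0xAF0 (decimal 2800)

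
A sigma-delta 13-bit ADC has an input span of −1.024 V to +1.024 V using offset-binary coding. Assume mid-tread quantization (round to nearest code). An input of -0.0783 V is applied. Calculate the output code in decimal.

code 3783

LSB = 2.048 V / 8192 = 250.00 µV.
Input sits at 3782.800 steps above V_low.
So the output code is 3783.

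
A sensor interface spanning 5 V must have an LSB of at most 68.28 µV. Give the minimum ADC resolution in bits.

17 bits

Number of steps required ≥ 5 V / 68.28 µV = 73227.89.
Need 2^N ≥ 73227.89; 2^16 = 65536, 2^17 = 131072.
Minimum N = 17.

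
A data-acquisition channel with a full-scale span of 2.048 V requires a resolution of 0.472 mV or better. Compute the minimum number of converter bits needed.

Number of steps required ≥ 2.048 V / 0.472 mV = 4338.98.
Need 2^N ≥ 4338.98; 2^12 = 4096, 2^13 = 8192.
Minimum N = 13.

13 bits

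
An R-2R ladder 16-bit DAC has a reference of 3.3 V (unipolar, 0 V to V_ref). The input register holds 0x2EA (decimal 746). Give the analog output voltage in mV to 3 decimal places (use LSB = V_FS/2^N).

LSB = 3.3 V / 2^16 = 50.35 µV.
Code 0x2EA = 746 decimal.
V_out = 0 + 746 × 5.0354e-05 V = 0.0375641 V.
= 37.564 mV.

37.564 mV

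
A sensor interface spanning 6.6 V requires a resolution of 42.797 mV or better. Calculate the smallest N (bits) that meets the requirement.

8 bits

Number of steps required ≥ 6.6 V / 42.797 mV = 154.22.
Need 2^N ≥ 154.22; 2^7 = 128, 2^8 = 256.
Minimum N = 8.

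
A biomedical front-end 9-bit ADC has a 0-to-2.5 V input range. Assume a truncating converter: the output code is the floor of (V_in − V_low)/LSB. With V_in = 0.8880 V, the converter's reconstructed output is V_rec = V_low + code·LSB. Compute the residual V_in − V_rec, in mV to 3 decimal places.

4.211 mV

LSB = 2.5/2^9 = 4.883 mV.
Scaled input = 181.8624 LSBs, so code = 181.
V_rec = 0 + 181·0.00488281 = 0.88378906 V.
V_in − V_rec = 0.00421094 V = 4.211 mV.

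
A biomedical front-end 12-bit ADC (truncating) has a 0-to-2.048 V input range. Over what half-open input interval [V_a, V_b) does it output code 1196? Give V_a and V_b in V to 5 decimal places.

[0.59800 V, 0.59850 V)

LSB = 2.048/2^12 = 0.500 mV.
V_a = V_low + 1196·LSB = 0.598 V; V_b = V_low + 1197·LSB = 0.5985 V.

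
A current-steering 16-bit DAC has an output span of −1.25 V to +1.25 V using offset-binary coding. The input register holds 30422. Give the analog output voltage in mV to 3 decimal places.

LSB = 2.5 V / 2^16 = 38.15 µV.
V_out = (−1.25) + 30422 × 3.8147e-05 V = -0.0894928 V.
= -89.493 mV.

-89.493 mV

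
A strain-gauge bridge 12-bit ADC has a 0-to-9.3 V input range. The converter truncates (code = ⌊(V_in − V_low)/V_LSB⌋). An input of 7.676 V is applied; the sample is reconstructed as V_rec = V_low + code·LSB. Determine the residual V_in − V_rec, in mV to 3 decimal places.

Step size: 9.3 V ÷ 2^12 = 2.271 mV.
(7.676 − 0)/0.00227051 = 3380.7415; ⌊·⌋ gives code 3380.
Code 3380 maps back to 0 + 3380×0.00227051 V = 7.6743164 V.
V_in − V_rec = 0.00168359 V = 1.684 mV.

1.684 mV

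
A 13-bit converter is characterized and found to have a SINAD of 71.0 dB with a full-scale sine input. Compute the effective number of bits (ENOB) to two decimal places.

11.50 bits

ENOB = (SINAD − 1.76) / 6.02 = (71.0 − 1.76)/6.02 = 11.502.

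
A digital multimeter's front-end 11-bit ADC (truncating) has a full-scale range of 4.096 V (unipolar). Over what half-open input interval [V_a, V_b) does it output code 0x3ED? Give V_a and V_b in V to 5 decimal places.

LSB = 4.096/2^11 = 2.000 mV.
Code 0x3ED = 1005 decimal.
V_a = V_low + 1005·LSB = 2.01 V; V_b = V_low + 1006·LSB = 2.012 V.

[2.01000 V, 2.01200 V)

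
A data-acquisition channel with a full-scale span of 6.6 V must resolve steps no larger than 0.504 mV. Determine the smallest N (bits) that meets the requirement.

14 bits

Number of steps required ≥ 6.6 V / 0.504 mV = 13095.24.
Need 2^N ≥ 13095.24; 2^13 = 8192, 2^14 = 16384.
Minimum N = 14.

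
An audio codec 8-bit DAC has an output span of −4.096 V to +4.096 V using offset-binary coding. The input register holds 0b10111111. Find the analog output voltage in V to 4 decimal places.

2.0160 V

LSB = 8.192 V / 2^8 = 32.000 mV.
Code 0b10111111 = 191 decimal.
V_out = (−4.096) + 191 × 0.032 V = 2.016 V.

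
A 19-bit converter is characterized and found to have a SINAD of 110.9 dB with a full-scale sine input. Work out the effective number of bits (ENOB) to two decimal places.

18.13 bits

ENOB = (SINAD − 1.76) / 6.02 = (110.9 − 1.76)/6.02 = 18.130.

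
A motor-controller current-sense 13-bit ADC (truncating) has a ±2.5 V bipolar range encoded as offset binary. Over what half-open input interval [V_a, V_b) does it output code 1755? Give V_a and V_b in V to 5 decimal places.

[-1.42883 V, -1.42822 V)

LSB = 5/2^13 = 0.610 mV.
V_a = V_low + 1755·LSB = -1.42883 V; V_b = V_low + 1756·LSB = -1.42822 V.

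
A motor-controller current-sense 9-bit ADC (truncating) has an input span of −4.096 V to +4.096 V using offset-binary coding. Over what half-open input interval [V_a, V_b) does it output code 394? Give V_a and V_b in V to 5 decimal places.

[2.20800 V, 2.22400 V)

LSB = 8.192/2^9 = 16.000 mV.
V_a = V_low + 394·LSB = 2.208 V; V_b = V_low + 395·LSB = 2.224 V.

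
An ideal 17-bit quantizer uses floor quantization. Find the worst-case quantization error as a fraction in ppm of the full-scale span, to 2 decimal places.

Truncating → worst-case error = 1 LSB = V_FS/2^17, so 1e+06/131072 = 7.62939 ppm of full scale.

7.63 ppm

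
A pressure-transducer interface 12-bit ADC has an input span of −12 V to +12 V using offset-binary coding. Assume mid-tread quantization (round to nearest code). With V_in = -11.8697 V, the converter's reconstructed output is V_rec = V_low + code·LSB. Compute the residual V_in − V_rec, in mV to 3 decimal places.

Step size: 24 V ÷ 2^12 = 5.859 mV.
Scaled input = 22.2379 LSBs, so code = 22.
V_rec = (−12) + 22·0.00585938 = -11.871094 V.
Difference: 0.00139375 V → 1.394 mV.

1.394 mV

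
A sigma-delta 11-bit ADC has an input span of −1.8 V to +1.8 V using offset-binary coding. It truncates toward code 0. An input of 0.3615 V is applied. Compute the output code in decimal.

code 1229

With 2048 levels over 3.6 V, one step is 1.758 mV.
(V_in − V_low)/LSB = (0.3615 − (−1.8)) / 0.00175781 = 1229.653.
So the output code is 1229.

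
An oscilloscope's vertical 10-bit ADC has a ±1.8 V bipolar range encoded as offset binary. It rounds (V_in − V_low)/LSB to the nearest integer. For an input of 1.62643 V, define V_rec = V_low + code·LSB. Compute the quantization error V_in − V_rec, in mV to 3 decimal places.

-1.304 mV

Step size: 3.6 V ÷ 2^10 = 3.516 mV.
(1.62643 − (−1.8))/0.00351563 = 974.6290; round gives code 975.
Code 975 maps back to (−1.8) + 975×0.00351563 V = 1.6277344 V.
Difference: -0.00130437 V → -1.304 mV.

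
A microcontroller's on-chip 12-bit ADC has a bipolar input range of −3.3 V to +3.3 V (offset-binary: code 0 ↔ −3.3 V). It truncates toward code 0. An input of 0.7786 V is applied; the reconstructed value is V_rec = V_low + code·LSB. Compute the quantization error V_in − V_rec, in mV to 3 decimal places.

0.329 mV

Step size: 6.6 V ÷ 2^12 = 1.611 mV.
(V_in − V_low)/LSB = (0.7786 − (−3.3))/0.00161133 = 2531.2039 → code 2531 (floor).
Code 2531 maps back to (−3.3) + 2531×0.00161133 V = 0.77827148 V.
Difference: 0.000328516 V → 0.329 mV.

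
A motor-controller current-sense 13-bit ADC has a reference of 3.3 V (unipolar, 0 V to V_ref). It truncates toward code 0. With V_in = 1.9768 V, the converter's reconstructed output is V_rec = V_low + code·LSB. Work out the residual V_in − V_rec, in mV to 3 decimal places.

One LSB is 3.3 V / 8192 = 402.83 µV.
Scaled input = 4907.2562 LSBs, so code = 4907.
Code 4907 maps back to 0 + 4907×0.000402832 V = 1.9766968 V.
V_in − V_rec = 0.000103223 V = 0.103 mV.

0.103 mV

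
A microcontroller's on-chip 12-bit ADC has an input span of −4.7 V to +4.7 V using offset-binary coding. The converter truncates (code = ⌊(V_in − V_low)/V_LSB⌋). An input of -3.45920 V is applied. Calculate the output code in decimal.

With 4096 levels over 9.4 V, one step is 2.295 mV.
(-3.45920 − (−4.7)) / 0.00229492 = 540.672 LSBs.
⌊·⌋(540.672) = 540.

code 540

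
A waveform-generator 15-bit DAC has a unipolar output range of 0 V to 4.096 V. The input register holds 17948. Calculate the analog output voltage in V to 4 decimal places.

LSB = 4.096 V / 2^15 = 125.00 µV.
V_out = 0 + 17948 × 0.000125 V = 2.2435 V.

2.2435 V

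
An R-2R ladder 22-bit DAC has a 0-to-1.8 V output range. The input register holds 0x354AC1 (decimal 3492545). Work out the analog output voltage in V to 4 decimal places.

1.4988 V

LSB = 1.8 V / 2^22 = 0.43 µV.
Code 0x354AC1 = 3492545 decimal.
V_out = 0 + 3492545 × 4.29153e-07 V = 1.49884 V.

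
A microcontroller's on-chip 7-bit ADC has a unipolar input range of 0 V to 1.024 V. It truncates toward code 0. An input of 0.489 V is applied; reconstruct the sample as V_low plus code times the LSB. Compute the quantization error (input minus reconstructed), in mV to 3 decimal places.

Step size: 1.024 V ÷ 2^7 = 8.000 mV.
Scaled input = 61.1250 LSBs, so code = 61.
Reconstructed: 0.488 V.
Difference: 0.001 V → 1.000 mV.

1.000 mV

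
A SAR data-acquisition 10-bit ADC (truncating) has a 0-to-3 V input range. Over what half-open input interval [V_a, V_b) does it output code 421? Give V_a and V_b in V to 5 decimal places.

[1.23340 V, 1.23633 V)

LSB = 3/2^10 = 2.930 mV.
V_a = V_low + 421·LSB = 1.2334 V; V_b = V_low + 422·LSB = 1.23633 V.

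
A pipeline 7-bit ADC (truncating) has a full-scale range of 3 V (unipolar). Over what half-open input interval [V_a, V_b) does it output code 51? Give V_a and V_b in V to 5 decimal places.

LSB = 3/2^7 = 23.438 mV.
V_a = V_low + 51·LSB = 1.19531 V; V_b = V_low + 52·LSB = 1.21875 V.

[1.19531 V, 1.21875 V)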